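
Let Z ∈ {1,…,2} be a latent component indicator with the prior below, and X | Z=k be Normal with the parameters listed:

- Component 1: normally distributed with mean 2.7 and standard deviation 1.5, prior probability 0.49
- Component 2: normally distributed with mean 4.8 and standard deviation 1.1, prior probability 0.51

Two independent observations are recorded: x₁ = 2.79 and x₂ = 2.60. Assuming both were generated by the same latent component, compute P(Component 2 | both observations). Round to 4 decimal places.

0.0472

P(component k | x) = π_k·f_k(x) / marginal(x), where marginal(x) = Σ_j π_j·f_j(x).
Since both observations come from the same component, the likelihood for component k is f_k(x₁)·f_k(x₂).
  f_1 = [0.265483] × [0.265371] = 0.0704516
  f_2 = [0.0683092] × [0.0490827] = 0.0033528
Multiply by the mixture weights:
  π_1·f_1 = 0.49 × 0.0704516 = 0.0345213
  π_2·f_2 = 0.51 × 0.0033528 = 0.00170993
Denominator: 0.0345213 + 0.00170993 = 0.0362312
So the posterior for Component 2 is 0.00170993 / 0.0362312 ≈ 0.0472.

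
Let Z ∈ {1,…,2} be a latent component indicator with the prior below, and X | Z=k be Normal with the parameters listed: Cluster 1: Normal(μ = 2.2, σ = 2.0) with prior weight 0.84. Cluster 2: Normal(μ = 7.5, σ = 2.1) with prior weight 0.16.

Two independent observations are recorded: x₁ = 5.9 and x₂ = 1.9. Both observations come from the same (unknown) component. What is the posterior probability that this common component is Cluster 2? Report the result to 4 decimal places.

The responsibility of component k is w_k f_k(x) divided by Σ_j w_j f_j(x).
Since both observations come from the same component, the likelihood for component k is f_k(x₁)·f_k(x₂).
  L_1 = [0.0360324] × [0.19724] = 0.00710703
  L_2 = [0.142114] × [0.00542666] = 0.000771205
Prior × likelihood for each component:
  w_1·L_1 = 0.84 × 0.00710703 = 0.0059699
  w_2·L_2 = 0.16 × 0.000771205 = 0.000123393
Sum: 0.0059699 + 0.000123393 = 0.00609329
So the posterior for Cluster 2 is 0.000123393 / 0.00609329 ≈ 0.0203.

0.0203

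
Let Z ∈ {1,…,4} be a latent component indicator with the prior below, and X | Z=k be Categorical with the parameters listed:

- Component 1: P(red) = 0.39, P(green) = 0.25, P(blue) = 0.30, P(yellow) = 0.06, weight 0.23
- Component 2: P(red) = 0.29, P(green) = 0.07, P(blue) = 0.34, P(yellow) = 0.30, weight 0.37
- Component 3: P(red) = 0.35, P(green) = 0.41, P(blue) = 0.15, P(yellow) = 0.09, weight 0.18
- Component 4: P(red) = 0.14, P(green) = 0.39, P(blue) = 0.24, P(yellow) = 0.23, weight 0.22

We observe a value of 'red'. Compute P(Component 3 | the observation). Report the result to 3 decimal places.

Posterior ∝ prior × likelihood, so P(k | x) ∝ π_k f_k(x); normalise over all components.
Component likelihoods at x = 'red':
  p_1 = P(red | comp) = 0.39
  p_2 = P(red | comp) = 0.29
  p_3 = P(red | comp) = 0.35
  p_4 = P(red | comp) = 0.14
Unnormalised posteriors:
  π_1·p_1 = 0.23 × 0.39 = 0.0897
  π_2·p_2 = 0.37 × 0.29 = 0.1073
  π_3·p_3 = 0.18 × 0.35 = 0.063
  π_4·p_4 = 0.22 × 0.14 = 0.0308
Sum: 0.0897 + 0.1073 + 0.063 + 0.0308 = 0.2908
P(Component 3 | the observation) = 0.063 / 0.2908 ≈ 0.217

0.217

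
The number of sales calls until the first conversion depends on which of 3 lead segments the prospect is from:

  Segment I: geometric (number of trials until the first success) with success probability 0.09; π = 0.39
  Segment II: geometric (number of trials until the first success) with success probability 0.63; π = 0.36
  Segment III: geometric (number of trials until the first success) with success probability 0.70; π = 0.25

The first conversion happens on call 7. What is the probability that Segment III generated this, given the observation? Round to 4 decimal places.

0.0062

By Bayes' theorem, P(k | x) = P(Z=k) f_k(x) / Σ_j P(Z=j) f_j(x).
Evaluate each component's likelihood at the observed value:
  f_I = 0.0511082
  f_II = 0.00161641
  f_III = 0.0005103
Unnormalised posteriors:
  P(Z=I)·f_I = 0.39 × 0.0511082 = 0.0199322
  P(Z=II)·f_II = 0.36 × 0.00161641 = 0.000581907
  P(Z=III)·f_III = 0.25 × 0.0005103 = 0.000127575
Denominator: 0.0199322 + 0.000581907 + 0.000127575 = 0.0206417
So the posterior for Segment III is 0.000127575 / 0.0206417 ≈ 0.0062.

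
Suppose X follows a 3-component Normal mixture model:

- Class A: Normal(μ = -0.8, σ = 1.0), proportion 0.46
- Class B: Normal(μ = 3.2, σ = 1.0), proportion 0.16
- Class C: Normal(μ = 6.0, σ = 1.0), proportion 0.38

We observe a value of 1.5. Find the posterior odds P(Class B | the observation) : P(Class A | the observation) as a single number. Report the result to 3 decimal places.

1.155

Since P(k|x) ∝ π_k f_k(x), the posterior odds are π_i f_i(x) / (π_j f_j(x)).
Component likelihoods at x = 1.5:
  f_A = (1/(1.0·√(2π)))·exp(−(1.5−-0.8)²/(2·1.0²)) = 0.398942·exp(-2.64500) = 0.028327
  f_B = (1/(1.0·√(2π)))·exp(−(1.5−3.2)²/(2·1.0²)) = 0.398942·exp(-1.44500) = 0.0940491
  f_C = (1/(1.0·√(2π)))·exp(−(1.5−6.0)²/(2·1.0²)) = 0.398942·exp(-10.12500) = 1.59837e-05
0.0150479 / 0.0130304 ≈ 1.155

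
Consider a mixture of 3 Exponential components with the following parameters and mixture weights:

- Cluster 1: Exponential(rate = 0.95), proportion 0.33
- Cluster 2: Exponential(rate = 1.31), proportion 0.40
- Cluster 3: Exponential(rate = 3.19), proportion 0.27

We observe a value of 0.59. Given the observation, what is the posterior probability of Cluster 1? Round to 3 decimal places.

0.324

Apply Bayes' rule: the posterior for each component is proportional to its prior times its likelihood at x.
Exponential densities:
  L_1 = 0.95·e^(−0.95·0.59) = 0.95·e^(−0.5605) = 0.542377
  L_2 = 1.31·e^(−1.31·0.59) = 1.31·e^(−0.7729) = 0.604791
  L_3 = 3.19·e^(−3.19·0.59) = 3.19·e^(−1.8821) = 0.485741
Unnormalised posteriors:
  π_1·L_1 = 0.33 × 0.542377 = 0.178985
  π_2·L_2 = 0.40 × 0.604791 = 0.241916
  π_3·L_3 = 0.27 × 0.485741 = 0.13115
Denominator: 0.178985 + 0.241916 + 0.13115 = 0.552051
Responsibility of Cluster 1: 0.178985 / 0.552051 ≈ 0.324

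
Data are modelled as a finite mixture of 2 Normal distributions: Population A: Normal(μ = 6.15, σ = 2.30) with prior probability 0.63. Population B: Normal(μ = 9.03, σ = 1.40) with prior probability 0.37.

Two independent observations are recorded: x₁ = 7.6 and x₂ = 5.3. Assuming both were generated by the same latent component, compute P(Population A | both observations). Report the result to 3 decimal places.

0.966

The responsibility of component k is w_k f_k(x) divided by Σ_j w_j f_j(x).
Since both observations come from the same component, the likelihood for component k is f_k(x₁)·f_k(x₂).
  f_A = [0.142193] × [0.162004] = 0.0230357
  f_B = [0.169133] × [0.00819181] = 0.00138551
Multiply by the mixture weights:
  w_A·f_A = 0.63 × 0.0230357 = 0.0145125
  w_B·f_B = 0.37 × 0.00138551 = 0.000512638
Normaliser: 0.0145125 + 0.000512638 = 0.0150252
So the posterior for Population A is 0.0145125 / 0.0150252 ≈ 0.966.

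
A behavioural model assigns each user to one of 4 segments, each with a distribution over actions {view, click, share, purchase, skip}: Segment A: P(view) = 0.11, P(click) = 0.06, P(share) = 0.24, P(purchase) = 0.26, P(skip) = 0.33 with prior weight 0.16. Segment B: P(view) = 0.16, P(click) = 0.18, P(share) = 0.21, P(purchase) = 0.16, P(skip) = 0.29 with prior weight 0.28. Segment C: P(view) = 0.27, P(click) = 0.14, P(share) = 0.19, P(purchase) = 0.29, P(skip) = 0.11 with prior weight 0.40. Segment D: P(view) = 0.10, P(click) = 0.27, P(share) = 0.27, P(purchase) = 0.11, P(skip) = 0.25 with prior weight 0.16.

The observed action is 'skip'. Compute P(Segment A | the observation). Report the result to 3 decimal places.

Apply Bayes' rule: the posterior for each component is proportional to its prior times its likelihood at x.
Categorical probabilities:
  L_A = P(skip | comp) = 0.33
  L_B = P(skip | comp) = 0.29
  L_C = P(skip | comp) = 0.11
  L_D = P(skip | comp) = 0.25
Unnormalised posteriors:
  w_A·L_A = 0.16 × 0.33 = 0.0528
  w_B·L_B = 0.28 × 0.29 = 0.0812
  w_C·L_C = 0.40 × 0.11 = 0.044
  w_D·L_D = 0.16 × 0.25 = 0.04
Normaliser: 0.0528 + 0.0812 + 0.044 + 0.04 = 0.218
P(Segment A | data) = 0.0528 / 0.218 ≈ 0.242

0.242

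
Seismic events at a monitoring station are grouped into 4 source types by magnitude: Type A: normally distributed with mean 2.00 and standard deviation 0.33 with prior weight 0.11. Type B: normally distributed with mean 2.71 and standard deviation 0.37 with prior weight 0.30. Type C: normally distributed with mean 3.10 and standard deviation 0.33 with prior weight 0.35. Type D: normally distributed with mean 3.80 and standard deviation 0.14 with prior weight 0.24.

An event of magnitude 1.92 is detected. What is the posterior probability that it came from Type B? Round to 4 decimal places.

0.2032

Apply Bayes' rule: the posterior for each component is proportional to its prior times its likelihood at x.
Component likelihoods at x = 1.92:
  L_A = 1.17391
  L_B = 0.110351
  L_C = 0.00202275
  L_D = 1.98323e-39
Prior × likelihood for each component:
  π_A·L_A = 0.11 × 1.17391 = 0.12913
  π_B·L_B = 0.30 × 0.110351 = 0.0331054
  π_C·L_C = 0.35 × 0.00202275 = 0.000707963
  π_D·L_D = 0.24 × 1.98323e-39 = 4.75976e-40
Evidence: 0.12913 + 0.0331054 + 0.000707963 + 4.75976e-40 = 0.162943
Responsibility of Type B: 0.0331054 / 0.162943 ≈ 0.2032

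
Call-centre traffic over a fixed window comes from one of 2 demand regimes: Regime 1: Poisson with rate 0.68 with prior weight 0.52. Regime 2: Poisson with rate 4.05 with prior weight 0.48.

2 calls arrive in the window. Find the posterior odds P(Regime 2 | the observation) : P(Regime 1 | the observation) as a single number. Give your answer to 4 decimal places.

1.1261

Posterior odds = (π_i f_i(x)) / (π_j f_j(x)); the normalising sum cancels.
Evaluate each component's likelihood at the observed value:
  p_1 = e^(−0.68)·0.68^2/2! = 0.11713
  p_2 = e^(−4.05)·4.05^2/2! = 0.142885
0.0685849 / 0.0609075 ≈ 1.1261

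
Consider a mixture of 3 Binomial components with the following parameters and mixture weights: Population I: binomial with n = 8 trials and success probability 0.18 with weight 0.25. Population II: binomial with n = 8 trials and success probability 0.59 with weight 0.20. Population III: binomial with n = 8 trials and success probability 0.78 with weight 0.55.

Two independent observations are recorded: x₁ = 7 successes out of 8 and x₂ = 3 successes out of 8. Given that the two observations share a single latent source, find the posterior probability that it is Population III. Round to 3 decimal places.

Apply Bayes' rule: the posterior for each component is proportional to its prior times its likelihood at x.
Since both observations come from the same component, the likelihood for component k is f_k(x₁)·f_k(x₂).
  p_I = [4.01616e-05] × [0.121081] = 4.8628e-06
  p_II = [0.0816278] × [0.133249] = 0.0108768
  p_III = [0.309154] × [0.0136957] = 0.00423409
Prior × likelihood for each component:
  π_I·p_I = 0.25 × 4.8628e-06 = 1.2157e-06
  π_II·p_II = 0.20 × 0.0108768 = 0.00217536
  π_III·p_III = 0.55 × 0.00423409 = 0.00232875
Sum: 1.2157e-06 + 0.00217536 + 0.00232875 = 0.00450533
So the posterior for Population III is 0.00232875 / 0.00450533 ≈ 0.517.

0.517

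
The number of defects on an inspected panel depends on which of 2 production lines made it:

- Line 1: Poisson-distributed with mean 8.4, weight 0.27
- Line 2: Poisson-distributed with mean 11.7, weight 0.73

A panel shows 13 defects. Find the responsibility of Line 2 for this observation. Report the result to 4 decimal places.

P(component k | x) = π_k·f_k(x) / marginal(x), where marginal(x) = Σ_j π_j·f_j(x).
Poisson probabilities:
  L_1 = 0.0374349
  L_2 = 0.102539
Unnormalised posteriors:
  π_1·L_1 = 0.27 × 0.0374349 = 0.0101074
  π_2·L_2 = 0.73 × 0.102539 = 0.0748537
Normaliser: 0.0101074 + 0.0748537 = 0.0849611
P(Line 2 | data) = 0.0748537 / 0.0849611 ≈ 0.8810

0.8810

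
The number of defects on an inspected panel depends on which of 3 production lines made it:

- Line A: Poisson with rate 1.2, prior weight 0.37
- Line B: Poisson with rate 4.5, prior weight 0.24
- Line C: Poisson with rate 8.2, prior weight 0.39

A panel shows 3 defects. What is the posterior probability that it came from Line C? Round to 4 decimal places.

0.1194

Posterior ∝ prior × likelihood, so P(k | x) ∝ P(Z=k) f_k(x); normalise over all components.
Evaluate each component's likelihood at the observed value:
  p_A = e^(−1.2)·1.2^3/3! = 0.0867439
  p_B = e^(−4.5)·4.5^3/3! = 0.168718
  p_C = e^(−8.2)·8.2^3/3! = 0.0252392
Multiply by the mixture weights:
  P(Z=A)·p_A = 0.37 × 0.0867439 = 0.0320953
  P(Z=B)·p_B = 0.24 × 0.168718 = 0.0404923
  P(Z=C)·p_C = 0.39 × 0.0252392 = 0.00984329
Evidence: 0.0320953 + 0.0404923 + 0.00984329 = 0.0824308
P(Line C | 3 defects) = 0.00984329 / 0.0824308 ≈ 0.1194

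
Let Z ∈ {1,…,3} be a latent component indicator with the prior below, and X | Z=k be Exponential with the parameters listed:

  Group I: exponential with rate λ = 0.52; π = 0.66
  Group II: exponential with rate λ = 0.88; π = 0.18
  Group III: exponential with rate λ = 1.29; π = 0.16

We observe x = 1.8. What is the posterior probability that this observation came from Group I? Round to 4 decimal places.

0.7185

The responsibility of component k is w_k f_k(x) divided by Σ_j w_j f_j(x).
Evaluate each component's likelihood at the observed value:
  p_I = 0.52·e^(−0.52·1.8) = 0.52·e^(−0.9360) = 0.203941
  p_II = 0.88·e^(−0.88·1.8) = 0.88·e^(−1.5840) = 0.180535
  p_III = 1.29·e^(−1.29·1.8) = 1.29·e^(−2.3220) = 0.12652
Weight by the priors:
  w_I·p_I = 0.66 × 0.203941 = 0.134601
  w_II·p_II = 0.18 × 0.180535 = 0.0324962
  w_III·p_III = 0.16 × 0.12652 = 0.0202431
Sum: 0.134601 + 0.0324962 + 0.0202431 = 0.18734
So the posterior for Group I is 0.134601 / 0.18734 ≈ 0.7185.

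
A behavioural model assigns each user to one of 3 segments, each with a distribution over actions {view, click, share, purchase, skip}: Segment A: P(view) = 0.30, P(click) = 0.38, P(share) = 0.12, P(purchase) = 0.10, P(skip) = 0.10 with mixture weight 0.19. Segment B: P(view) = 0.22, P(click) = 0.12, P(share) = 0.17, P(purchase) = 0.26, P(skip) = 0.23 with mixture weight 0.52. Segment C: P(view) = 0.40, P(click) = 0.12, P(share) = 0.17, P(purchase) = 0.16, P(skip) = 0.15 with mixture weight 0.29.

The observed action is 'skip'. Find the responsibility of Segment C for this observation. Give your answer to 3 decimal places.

0.239

Posterior ∝ prior × likelihood, so P(k | x) ∝ P(Z=k) f_k(x); normalise over all components.
Component likelihoods at x = 'skip':
  L_A = P(skip | comp) = 0.10
  L_B = P(skip | comp) = 0.23
  L_C = P(skip | comp) = 0.15
Multiply by the mixture weights:
  P(Z=A)·L_A = 0.19 × 0.1 = 0.019
  P(Z=B)·L_B = 0.52 × 0.23 = 0.1196
  P(Z=C)·L_C = 0.29 × 0.15 = 0.0435
Sum: 0.019 + 0.1196 + 0.0435 = 0.1821
P(Segment C | data) ≈ 0.239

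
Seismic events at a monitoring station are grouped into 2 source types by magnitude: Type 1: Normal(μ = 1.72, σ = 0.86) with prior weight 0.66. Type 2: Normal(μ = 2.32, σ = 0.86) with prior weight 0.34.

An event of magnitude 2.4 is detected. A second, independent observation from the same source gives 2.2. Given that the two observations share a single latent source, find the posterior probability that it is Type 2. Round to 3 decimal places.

0.448

By Bayes' theorem, P(k | x) = P(Z=k) f_k(x) / Σ_j P(Z=j) f_j(x).
Since both observations come from the same component, the likelihood for component k is f_k(x₁)·f_k(x₂).
  L_1 = [(1/(0.86·√(2π)))·exp(−(2.4−1.72)²/(2·0.86²)) = 0.463886·exp(-0.31260) = 0.339352] × [0.396978] = 0.134715
  L_2 = [(1/(0.86·√(2π)))·exp(−(2.4−2.32)²/(2·0.86²)) = 0.463886·exp(-0.00433) = 0.461884] × [0.459392] = 0.212186
Weight by the priors:
  P(Z=1)·L_1 = 0.66 × 0.134715 = 0.088912
  P(Z=2)·L_2 = 0.34 × 0.212186 = 0.0721432
Sum: 0.088912 + 0.0721432 = 0.161055
So the posterior for Type 2 is 0.0721432 / 0.161055 ≈ 0.448.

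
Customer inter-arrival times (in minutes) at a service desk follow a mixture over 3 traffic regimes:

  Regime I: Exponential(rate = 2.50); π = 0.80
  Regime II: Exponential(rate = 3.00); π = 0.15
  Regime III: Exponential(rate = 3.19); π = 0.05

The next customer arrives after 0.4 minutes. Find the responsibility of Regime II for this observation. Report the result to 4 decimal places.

Apply Bayes' rule: the posterior for each component is proportional to its prior times its likelihood at x.
Component likelihoods at x = 0.4 minutes:
  p_I = 2.50·e^(−2.50·0.4) = 2.50·e^(−1.0000) = 0.919699
  p_II = 3.00·e^(−3.00·0.4) = 3.00·e^(−1.2000) = 0.903583
  p_III = 3.19·e^(−3.19·0.4) = 3.19·e^(−1.2760) = 0.890494
Multiply by the mixture weights:
  π_I·p_I = 0.80 × 0.919699 = 0.735759
  π_II·p_II = 0.15 × 0.903583 = 0.135537
  π_III·p_III = 0.05 × 0.890494 = 0.0445247
Marginal: 0.735759 + 0.135537 + 0.0445247 = 0.915821
Responsibility of Regime II: 0.135537 / 0.915821 ≈ 0.1480

0.1480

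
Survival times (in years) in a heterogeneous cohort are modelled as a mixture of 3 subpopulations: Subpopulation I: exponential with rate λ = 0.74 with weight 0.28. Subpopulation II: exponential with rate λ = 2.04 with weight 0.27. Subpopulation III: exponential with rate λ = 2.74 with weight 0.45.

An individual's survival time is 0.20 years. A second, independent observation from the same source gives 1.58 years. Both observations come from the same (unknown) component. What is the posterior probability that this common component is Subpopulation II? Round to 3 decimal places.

0.308

Posterior ∝ prior × likelihood, so P(k | x) ∝ π_k f_k(x); normalise over all components.
Since both observations come from the same component, the likelihood for component k is f_k(x₁)·f_k(x₂).
  L_I = [0.638199] × [0.229855] = 0.146693
  L_II = [1.35656] × [0.0812479] = 0.110217
  L_III = [1.58401] × [0.036108] = 0.0571953
Multiply by the mixture weights:
  π_I·L_I = 0.28 × 0.146693 = 0.0410742
  π_II·L_II = 0.27 × 0.110217 = 0.0297587
  π_III·L_III = 0.45 × 0.0571953 = 0.0257379
Marginal: 0.0410742 + 0.0297587 + 0.0257379 = 0.0965707
P(Subpopulation II | data) ≈ 0.308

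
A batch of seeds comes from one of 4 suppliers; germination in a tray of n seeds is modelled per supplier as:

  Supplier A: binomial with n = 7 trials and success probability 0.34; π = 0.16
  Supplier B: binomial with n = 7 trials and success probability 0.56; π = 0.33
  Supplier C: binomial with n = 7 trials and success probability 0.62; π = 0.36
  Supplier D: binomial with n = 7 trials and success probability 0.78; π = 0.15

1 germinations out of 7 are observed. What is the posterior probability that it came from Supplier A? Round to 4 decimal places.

0.6893

P(component k | x) = P(Z=k)·f_k(x) / marginal(x), where marginal(x) = Σ_j P(Z=j)·f_j(x).
Evaluate each component's likelihood at the observed value:
  f_A = C(7,1)·0.34^1·0.66^6 = 7·0.34·0.082654 = 0.196716
  f_B = C(7,1)·0.56^1·0.44^6 = 7·0.56·0.00725631 = 0.0284448
  f_C = C(7,1)·0.62^1·0.38^6 = 7·0.62·0.00301094 = 0.0130675
  f_D = C(7,1)·0.78^1·0.22^6 = 7·0.78·0.00011338 = 0.000619054
Prior × likelihood for each component:
  P(Z=A)·f_A = 0.16 × 0.196716 = 0.0314746
  P(Z=B)·f_B = 0.33 × 0.0284448 = 0.00938677
  P(Z=C)·f_C = 0.36 × 0.0130675 = 0.00470429
  P(Z=D)·f_D = 0.15 × 0.000619054 = 9.28581e-05
Denominator: 0.0314746 + 0.00938677 + 0.00470429 + 9.28581e-05 = 0.0456585
P(Supplier A | x) ≈ 0.6893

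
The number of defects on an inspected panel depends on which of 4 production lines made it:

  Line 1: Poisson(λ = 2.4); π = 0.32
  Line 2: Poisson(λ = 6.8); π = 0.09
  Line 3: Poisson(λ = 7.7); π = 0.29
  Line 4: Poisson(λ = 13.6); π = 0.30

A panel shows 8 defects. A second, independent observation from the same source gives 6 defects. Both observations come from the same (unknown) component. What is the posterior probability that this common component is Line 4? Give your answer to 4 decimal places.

0.0165

The responsibility of component k is π_k f_k(x) divided by Σ_j π_j f_j(x).
Since both observations come from the same component, the likelihood for component k is f_k(x₁)·f_k(x₂).
  L_1 = [e^(−2.4)·2.4^8/8! = 0.00247664] × [0.0240784] = 5.96336e-05
  L_2 = [e^(−6.8)·6.8^8/8! = 0.126284] × [0.152939] = 0.0193138
  L_3 = [e^(−7.7)·7.7^8/8! = 0.138783] × [0.131082] = 0.0181921
  L_4 = [e^(−13.6)·13.6^8/8! = 0.0360069] × [0.0109017] = 0.000392538
Multiply by the mixture weights:
  π_1·L_1 = 0.32 × 5.96336e-05 = 1.90827e-05
  π_2·L_2 = 0.09 × 0.0193138 = 0.00173824
  π_3·L_3 = 0.29 × 0.0181921 = 0.0052757
  π_4·L_4 = 0.30 × 0.000392538 = 0.000117761
Denominator: 1.90827e-05 + 0.00173824 + 0.0052757 + 0.000117761 = 0.00715078
So the posterior for Line 4 is 0.000117761 / 0.00715078 ≈ 0.0165.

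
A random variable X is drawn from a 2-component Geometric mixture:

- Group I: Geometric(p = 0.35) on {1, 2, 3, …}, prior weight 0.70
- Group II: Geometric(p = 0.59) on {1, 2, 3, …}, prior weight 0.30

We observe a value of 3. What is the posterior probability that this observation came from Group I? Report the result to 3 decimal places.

By Bayes' theorem, P(k | x) = w_k f_k(x) / Σ_j w_j f_j(x).
Geometric probabilities:
  L_I = 0.147875
  L_II = 0.099179
Unnormalised posteriors:
  w_I·L_I = 0.70 × 0.147875 = 0.103512
  w_II·L_II = 0.30 × 0.099179 = 0.0297537
Sum: 0.103512 + 0.0297537 = 0.133266
So the posterior for Group I is 0.103512 / 0.133266 ≈ 0.777.

0.777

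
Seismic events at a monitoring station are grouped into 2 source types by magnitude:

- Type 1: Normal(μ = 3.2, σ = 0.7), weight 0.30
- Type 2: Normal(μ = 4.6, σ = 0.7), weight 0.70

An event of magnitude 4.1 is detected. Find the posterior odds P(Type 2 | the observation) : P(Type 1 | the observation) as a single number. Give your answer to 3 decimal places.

Posterior odds = (π_i f_i(x)) / (π_j f_j(x)); the normalising sum cancels.
Component likelihoods at x = 4.1:
  L_1 = 0.249376
  L_2 = 0.441593
0.309115 / 0.0748127 ≈ 4.132

4.132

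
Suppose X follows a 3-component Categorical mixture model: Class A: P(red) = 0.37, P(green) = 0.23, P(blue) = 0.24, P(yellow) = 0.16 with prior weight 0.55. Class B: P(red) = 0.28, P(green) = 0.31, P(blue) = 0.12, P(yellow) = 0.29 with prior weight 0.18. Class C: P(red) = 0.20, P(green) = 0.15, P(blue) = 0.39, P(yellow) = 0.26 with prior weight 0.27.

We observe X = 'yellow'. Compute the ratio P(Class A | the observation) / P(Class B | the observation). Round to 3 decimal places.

1.686

Posterior odds = (π_i f_i(x)) / (π_j f_j(x)); the normalising sum cancels.
Component likelihoods at x = 'yellow':
  p_A = P(yellow | comp) = 0.16
  p_B = P(yellow | comp) = 0.29
  p_C = P(yellow | comp) = 0.26
Odds = (0.55/0.18) × (0.16/0.29) = 3.05556 × 0.551724 ≈ 1.686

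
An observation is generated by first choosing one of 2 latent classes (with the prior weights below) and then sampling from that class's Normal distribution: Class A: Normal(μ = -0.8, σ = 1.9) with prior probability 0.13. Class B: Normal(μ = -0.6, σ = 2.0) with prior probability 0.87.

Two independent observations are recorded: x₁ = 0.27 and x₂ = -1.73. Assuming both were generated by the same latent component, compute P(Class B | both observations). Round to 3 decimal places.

By Bayes' theorem, P(k | x) = π_k f_k(x) / Σ_j π_j f_j(x).
Since both observations come from the same component, the likelihood for component k is f_k(x₁)·f_k(x₂).
  f_A = [0.17918] × [0.186265] = 0.0333749
  f_B = [0.181464] × [0.170044] = 0.0308569
Unnormalised posteriors:
  π_A·f_A = 0.13 × 0.0333749 = 0.00433874
  π_B·f_B = 0.87 × 0.0308569 = 0.0268455
Denominator: 0.00433874 + 0.0268455 = 0.0311842
So the posterior for Class B is 0.0268455 / 0.0311842 ≈ 0.861.

0.861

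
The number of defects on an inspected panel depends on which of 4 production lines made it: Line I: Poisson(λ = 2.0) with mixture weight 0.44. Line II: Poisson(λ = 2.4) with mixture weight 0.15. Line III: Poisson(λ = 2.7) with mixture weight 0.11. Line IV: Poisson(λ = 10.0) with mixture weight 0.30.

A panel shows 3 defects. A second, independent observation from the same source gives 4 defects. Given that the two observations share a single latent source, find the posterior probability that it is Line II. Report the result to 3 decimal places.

0.267

The responsibility of component k is π_k f_k(x) divided by Σ_j π_j f_j(x).
Since both observations come from the same component, the likelihood for component k is f_k(x₁)·f_k(x₂).
  L_I = [e^(−2.0)·2.0^3/3! = 0.180447] × [0.0902235] = 0.0162806
  L_II = [e^(−2.4)·2.4^3/3! = 0.209014] × [0.125408] = 0.0262122
  L_III = [e^(−2.7)·2.7^3/3! = 0.220468] × [0.148816] = 0.032809
  L_IV = [e^(−10.0)·10.0^3/3! = 0.00756665] × [0.0189166] = 0.000143136
Prior × likelihood for each component:
  π_I·L_I = 0.44 × 0.0162806 = 0.00716345
  π_II·L_II = 0.15 × 0.0262122 = 0.00393182
  π_III·L_III = 0.11 × 0.032809 = 0.003609
  π_IV·L_IV = 0.30 × 0.000143136 = 4.29407e-05
Evidence: 0.00716345 + 0.00393182 + 0.003609 + 4.29407e-05 = 0.0147472
P(Line II | x₁,x₂) = 0.00393182 / 0.0147472 ≈ 0.267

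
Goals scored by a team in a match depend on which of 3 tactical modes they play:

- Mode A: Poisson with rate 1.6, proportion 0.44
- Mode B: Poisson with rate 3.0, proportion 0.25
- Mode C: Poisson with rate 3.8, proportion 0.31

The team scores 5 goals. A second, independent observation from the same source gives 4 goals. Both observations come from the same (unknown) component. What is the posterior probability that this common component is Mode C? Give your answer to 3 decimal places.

P(component k | x) = π_k·f_k(x) / marginal(x), where marginal(x) = Σ_j π_j·f_j(x).
Since both observations come from the same component, the likelihood for component k is f_k(x₁)·f_k(x₂).
  L_A = [0.017642] × [0.0551312] = 0.000972624
  L_B = [0.100819] × [0.168031] = 0.0169407
  L_C = [0.147713] × [0.194359] = 0.0287092
Multiply by the mixture weights:
  π_A·L_A = 0.44 × 0.000972624 = 0.000427955
  π_B·L_B = 0.25 × 0.0169407 = 0.00423518
  π_C·L_C = 0.31 × 0.0287092 = 0.00889987
Sum: 0.000427955 + 0.00423518 + 0.00889987 = 0.013563
P(Mode C | x₁, x₂) = 0.00889987 / 0.013563 ≈ 0.656

0.656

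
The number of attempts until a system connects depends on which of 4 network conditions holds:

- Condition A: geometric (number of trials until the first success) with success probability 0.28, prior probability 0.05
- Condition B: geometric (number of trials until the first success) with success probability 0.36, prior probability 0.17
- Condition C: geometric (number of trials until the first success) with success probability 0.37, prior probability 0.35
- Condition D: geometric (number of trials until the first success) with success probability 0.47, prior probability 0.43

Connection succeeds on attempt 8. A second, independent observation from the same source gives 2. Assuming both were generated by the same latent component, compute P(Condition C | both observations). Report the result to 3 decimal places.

0.443

P(component k | x) = π_k·f_k(x) / marginal(x), where marginal(x) = Σ_j π_j·f_j(x).
Since both observations come from the same component, the likelihood for component k is f_k(x₁)·f_k(x₂).
  p_A = [0.0280857] × [0.2016] = 0.00566208
  p_B = [0.015833] × [0.2304] = 0.00364792
  p_C = [0.0145742] × [0.2331] = 0.00339725
  p_D = [0.00552114] × [0.2491] = 0.00137532
Prior × likelihood for each component:
  π_A·p_A = 0.05 × 0.00566208 = 0.000283104
  π_B·p_B = 0.17 × 0.00364792 = 0.000620146
  π_C·p_C = 0.35 × 0.00339725 = 0.00118904
  π_D·p_D = 0.43 × 0.00137532 = 0.000591386
Marginal: 0.000283104 + 0.000620146 + 0.00118904 + 0.000591386 = 0.00268367
P(Condition C | x₁, x₂) = 0.00118904 / 0.00268367 ≈ 0.443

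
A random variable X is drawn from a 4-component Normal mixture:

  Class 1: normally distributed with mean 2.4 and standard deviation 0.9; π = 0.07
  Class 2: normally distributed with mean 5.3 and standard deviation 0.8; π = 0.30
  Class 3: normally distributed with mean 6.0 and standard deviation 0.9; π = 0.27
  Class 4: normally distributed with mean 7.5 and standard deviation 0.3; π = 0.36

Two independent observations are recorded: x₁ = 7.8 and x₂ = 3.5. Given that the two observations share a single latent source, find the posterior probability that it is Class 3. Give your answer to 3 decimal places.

0.771

Posterior ∝ prior × likelihood, so P(k | x) ∝ w_k f_k(x); normalise over all components.
Since both observations come from the same component, the likelihood for component k is f_k(x₁)·f_k(x₂).
  f_1 = [(1/(0.9·√(2π)))·exp(−(7.8−2.4)²/(2·0.9²)) = 0.443269·exp(-18.00000) = 6.75098e-09] × [0.210033] = 1.41793e-09
  f_2 = [(1/(0.8·√(2π)))·exp(−(7.8−5.3)²/(2·0.8²)) = 0.498678·exp(-4.88281) = 0.00377782] × [0.0396746] = 0.000149883
  f_3 = [(1/(0.9·√(2π)))·exp(−(7.8−6.0)²/(2·0.9²)) = 0.443269·exp(-2.00000) = 0.05999] × [0.00935726] = 0.000561342
  f_4 = [(1/(0.3·√(2π)))·exp(−(7.8−7.5)²/(2·0.3²)) = 1.329808·exp(-0.50000) = 0.806569] × [3.31005e-39] = 2.66979e-39
Prior × likelihood for each component:
  w_1·f_1 = 0.07 × 1.41793e-09 = 9.92549e-11
  w_2·f_2 = 0.30 × 0.000149883 = 4.4965e-05
  w_3·f_3 = 0.27 × 0.000561342 = 0.000151562
  w_4·f_4 = 0.36 × 2.66979e-39 = 9.61123e-40
Normaliser: 9.92549e-11 + 4.4965e-05 + 0.000151562 + 9.61123e-40 = 0.000196527
So the posterior for Class 3 is 0.000151562 / 0.000196527 ≈ 0.771.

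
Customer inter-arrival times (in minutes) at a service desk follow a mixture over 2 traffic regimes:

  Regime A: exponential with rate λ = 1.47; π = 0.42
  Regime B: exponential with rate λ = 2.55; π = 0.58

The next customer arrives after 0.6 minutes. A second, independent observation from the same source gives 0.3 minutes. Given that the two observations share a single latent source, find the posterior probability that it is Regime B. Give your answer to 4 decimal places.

0.6112

P(component k | x) = P(Z=k)·f_k(x) / marginal(x), where marginal(x) = Σ_j P(Z=j)·f_j(x).
Since both observations come from the same component, the likelihood for component k is f_k(x₁)·f_k(x₂).
  p_A = [1.47·e^(−1.47·0.6) = 1.47·e^(−0.8820) = 0.608513] × [0.945787] = 0.575524
  p_B = [2.55·e^(−2.55·0.6) = 2.55·e^(−1.5300) = 0.552166] × [1.1866] = 0.655201
Multiply by the mixture weights:
  P(Z=A)·p_A = 0.42 × 0.575524 = 0.24172
  P(Z=B)·p_B = 0.58 × 0.655201 = 0.380017
Marginal: 0.24172 + 0.380017 = 0.621736
So the posterior for Regime B is 0.380017 / 0.621736 ≈ 0.6112.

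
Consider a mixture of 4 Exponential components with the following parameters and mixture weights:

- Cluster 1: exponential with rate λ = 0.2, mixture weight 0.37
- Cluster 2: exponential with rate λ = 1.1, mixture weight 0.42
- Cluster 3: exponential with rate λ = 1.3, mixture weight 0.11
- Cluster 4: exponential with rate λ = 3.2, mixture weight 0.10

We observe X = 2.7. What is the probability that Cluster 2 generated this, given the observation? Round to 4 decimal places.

0.3331

P(component k | x) = P(Z=k)·f_k(x) / marginal(x), where marginal(x) = Σ_j P(Z=j)·f_j(x).
Exponential densities:
  L_1 = 0.2·e^(−0.2·2.7) = 0.2·e^(−0.5400) = 0.11655
  L_2 = 1.1·e^(−1.1·2.7) = 1.1·e^(−2.9700) = 0.0564336
  L_3 = 1.3·e^(−1.3·2.7) = 1.3·e^(−3.5100) = 0.038866
  L_4 = 3.2·e^(−3.2·2.7) = 3.2·e^(−8.6400) = 0.000566038
Multiply by the mixture weights:
  P(Z=1)·L_1 = 0.37 × 0.11655 = 0.0431234
  P(Z=2)·L_2 = 0.42 × 0.0564336 = 0.0237021
  P(Z=3)·L_3 = 0.11 × 0.038866 = 0.00427526
  P(Z=4)·L_4 = 0.10 × 0.000566038 = 5.66038e-05
Denominator: 0.0431234 + 0.0237021 + 0.00427526 + 5.66038e-05 = 0.0711574
P(Cluster 2 | x) = 0.0237021 / 0.0711574 ≈ 0.3331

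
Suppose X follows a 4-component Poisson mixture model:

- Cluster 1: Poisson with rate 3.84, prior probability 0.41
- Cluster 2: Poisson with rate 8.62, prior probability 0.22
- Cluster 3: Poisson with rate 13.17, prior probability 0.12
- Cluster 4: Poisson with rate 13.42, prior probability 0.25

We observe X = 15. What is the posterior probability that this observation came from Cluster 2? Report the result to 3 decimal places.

Apply Bayes' rule: the posterior for each component is proportional to its prior times its likelihood at x.
Poisson probabilities:
  f_1 = 9.56705e-06
  f_2 = 0.0148762
  f_3 = 0.0907045
  f_4 = 0.0936604
Prior × likelihood for each component:
  P(Z=1)·f_1 = 0.41 × 9.56705e-06 = 3.92249e-06
  P(Z=2)·f_2 = 0.22 × 0.0148762 = 0.00327276
  P(Z=3)·f_3 = 0.12 × 0.0907045 = 0.0108845
  P(Z=4)·f_4 = 0.25 × 0.0936604 = 0.0234151
Sum: 3.92249e-06 + 0.00327276 + 0.0108845 + 0.0234151 = 0.0375763
P(Cluster 2 | data) = 0.00327276 / 0.0375763 ≈ 0.087

0.087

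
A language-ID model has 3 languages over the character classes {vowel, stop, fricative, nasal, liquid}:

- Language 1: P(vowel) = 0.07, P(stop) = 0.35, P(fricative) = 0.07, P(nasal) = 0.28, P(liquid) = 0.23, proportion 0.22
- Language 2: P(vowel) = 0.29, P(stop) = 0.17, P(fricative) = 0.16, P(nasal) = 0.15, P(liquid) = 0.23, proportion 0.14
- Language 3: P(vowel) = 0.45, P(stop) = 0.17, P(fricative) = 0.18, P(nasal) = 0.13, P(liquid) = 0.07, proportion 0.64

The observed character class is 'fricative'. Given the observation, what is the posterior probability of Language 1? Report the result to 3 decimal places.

0.101

P(component k | x) = π_k·f_k(x) / marginal(x), where marginal(x) = Σ_j π_j·f_j(x).
Component likelihoods at x = 'fricative':
  p_1 = 0.07
  p_2 = 0.16
  p_3 = 0.18
Unnormalised posteriors:
  π_1·p_1 = 0.22 × 0.07 = 0.0154
  π_2·p_2 = 0.14 × 0.16 = 0.0224
  π_3·p_3 = 0.64 × 0.18 = 0.1152
Sum: 0.0154 + 0.0224 + 0.1152 = 0.153
Responsibility of Language 1: 0.0154 / 0.153 ≈ 0.101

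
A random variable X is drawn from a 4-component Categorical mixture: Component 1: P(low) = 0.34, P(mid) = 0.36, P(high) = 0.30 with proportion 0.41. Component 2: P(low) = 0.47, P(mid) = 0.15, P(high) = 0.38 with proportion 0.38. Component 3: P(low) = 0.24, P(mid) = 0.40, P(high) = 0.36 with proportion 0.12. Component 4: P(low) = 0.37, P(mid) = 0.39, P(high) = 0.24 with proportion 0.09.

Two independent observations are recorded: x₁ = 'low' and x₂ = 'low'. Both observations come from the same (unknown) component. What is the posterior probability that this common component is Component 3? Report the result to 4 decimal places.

The responsibility of component k is w_k f_k(x) divided by Σ_j w_j f_j(x).
Since both observations come from the same component, the likelihood for component k is f_k(x₁)·f_k(x₂).
  p_1 = [P(low | comp) = 0.34] × [0.34] = 0.1156
  p_2 = [P(low | comp) = 0.47] × [0.47] = 0.2209
  p_3 = [P(low | comp) = 0.24] × [0.24] = 0.0576
  p_4 = [P(low | comp) = 0.37] × [0.37] = 0.1369
Multiply by the mixture weights:
  w_1·p_1 = 0.41 × 0.1156 = 0.047396
  w_2·p_2 = 0.38 × 0.2209 = 0.083942
  w_3·p_3 = 0.12 × 0.0576 = 0.006912
  w_4·p_4 = 0.09 × 0.1369 = 0.012321
Denominator: 0.047396 + 0.083942 + 0.006912 + 0.012321 = 0.150571
Responsibility of Component 3: 0.006912 / 0.150571 ≈ 0.0459

0.0459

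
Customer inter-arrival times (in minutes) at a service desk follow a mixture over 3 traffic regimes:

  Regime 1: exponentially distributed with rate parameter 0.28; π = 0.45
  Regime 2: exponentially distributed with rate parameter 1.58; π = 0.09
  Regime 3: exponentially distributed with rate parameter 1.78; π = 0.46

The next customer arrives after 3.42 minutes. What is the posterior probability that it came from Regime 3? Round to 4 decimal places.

The responsibility of component k is w_k f_k(x) divided by Σ_j w_j f_j(x).
Component likelihoods at x = 3.42 minutes:
  f_1 = 0.28·e^(−0.28·3.42) = 0.28·e^(−0.9576) = 0.107468
  f_2 = 1.58·e^(−1.58·3.42) = 1.58·e^(−5.4036) = 0.00711055
  f_3 = 1.78·e^(−1.78·3.42) = 1.78·e^(−6.0876) = 0.00404212
Multiply by the mixture weights:
  w_1·f_1 = 0.45 × 0.107468 = 0.0483604
  w_2·f_2 = 0.09 × 0.00711055 = 0.00063995
  w_3·f_3 = 0.46 × 0.00404212 = 0.00185937
Marginal: 0.0483604 + 0.00063995 + 0.00185937 = 0.0508598
So the posterior for Regime 3 is 0.00185937 / 0.0508598 ≈ 0.0366.

0.0366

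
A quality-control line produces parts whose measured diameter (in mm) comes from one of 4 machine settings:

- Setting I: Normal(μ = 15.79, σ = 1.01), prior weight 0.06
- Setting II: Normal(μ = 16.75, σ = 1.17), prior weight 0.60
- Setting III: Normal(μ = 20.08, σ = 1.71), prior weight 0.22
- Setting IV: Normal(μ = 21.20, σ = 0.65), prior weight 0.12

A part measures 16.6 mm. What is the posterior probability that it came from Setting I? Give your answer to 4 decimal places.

0.0758

P(component k | x) = w_k·f_k(x) / marginal(x), where marginal(x) = Σ_j w_j·f_j(x).
Component likelihoods at x = 16.6 mm:
  f_I = (1/(1.01·√(2π)))·exp(−(16.6−15.79)²/(2·1.01²)) = 0.394992·exp(-0.32159) = 0.286369
  f_II = (1/(1.17·√(2π)))·exp(−(16.6−16.75)²/(2·1.17²)) = 0.340976·exp(-0.00822) = 0.338186
  f_III = (1/(1.71·√(2π)))·exp(−(16.6−20.08)²/(2·1.71²)) = 0.233300·exp(-2.07079) = 0.0294158
  f_IV = (1/(0.65·√(2π)))·exp(−(16.6−21.20)²/(2·0.65²)) = 0.613757·exp(-25.04142) = 8.17798e-12
Multiply by the mixture weights:
  w_I·f_I = 0.06 × 0.286369 = 0.0171821
  w_II·f_II = 0.60 × 0.338186 = 0.202911
  w_III·f_III = 0.22 × 0.0294158 = 0.00647148
  w_IV·f_IV = 0.12 × 8.17798e-12 = 9.81358e-13
Marginal: 0.0171821 + 0.202911 + 0.00647148 + 9.81358e-13 = 0.226565
Responsibility of Setting I: 0.0171821 / 0.226565 ≈ 0.0758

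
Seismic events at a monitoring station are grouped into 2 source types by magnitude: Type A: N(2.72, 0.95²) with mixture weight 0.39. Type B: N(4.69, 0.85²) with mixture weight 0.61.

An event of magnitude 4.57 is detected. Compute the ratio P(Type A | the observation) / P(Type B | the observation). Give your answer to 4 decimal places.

The posterior odds equal the prior odds times the likelihood ratio: (π_i/π_j)·(f_i(x)/f_j(x)).
Evaluate each component's likelihood at the observed value:
  f_A = (1/(0.95·√(2π)))·exp(−(4.57−2.72)²/(2·0.95²)) = 0.419939·exp(-1.89612) = 0.0630538
  f_B = (1/(0.85·√(2π)))·exp(−(4.57−4.69)²/(2·0.85²)) = 0.469344·exp(-0.00997) = 0.46469
Posterior odds = (π_A·f_A) / (π_B·f_B) = (0.39·0.0630538) / (0.61·0.46469) = 0.024591 / 0.283461 ≈ 0.0868

0.0868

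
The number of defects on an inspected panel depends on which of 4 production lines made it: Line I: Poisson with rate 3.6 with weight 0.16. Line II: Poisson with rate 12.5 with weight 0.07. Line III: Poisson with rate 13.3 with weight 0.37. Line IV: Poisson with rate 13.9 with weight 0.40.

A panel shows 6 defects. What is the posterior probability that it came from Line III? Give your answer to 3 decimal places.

0.207

Apply Bayes' rule: the posterior for each component is proportional to its prior times its likelihood at x.
Poisson probabilities:
  f_I = e^(−3.6)·3.6^6/6! = 0.0826081
  f_II = e^(−12.5)·12.5^6/6! = 0.0197445
  f_III = e^(−13.3)·13.3^6/6! = 0.0128724
  f_IV = e^(−13.9)·13.9^6/6! = 0.00920583
Weight by the priors:
  π_I·f_I = 0.16 × 0.0826081 = 0.0132173
  π_II·f_II = 0.07 × 0.0197445 = 0.00138212
  π_III·f_III = 0.37 × 0.0128724 = 0.0047628
  π_IV·f_IV = 0.40 × 0.00920583 = 0.00368233
Evidence: 0.0132173 + 0.00138212 + 0.0047628 + 0.00368233 = 0.0230445
Responsibility of Line III: 0.0047628 / 0.0230445 ≈ 0.207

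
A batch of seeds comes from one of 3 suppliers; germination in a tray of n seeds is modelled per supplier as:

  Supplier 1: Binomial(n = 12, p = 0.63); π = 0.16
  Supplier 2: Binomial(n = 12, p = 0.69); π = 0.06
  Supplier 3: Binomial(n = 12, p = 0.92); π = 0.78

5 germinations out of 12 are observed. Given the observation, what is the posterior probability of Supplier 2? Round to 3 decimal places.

0.146

Posterior ∝ prior × likelihood, so P(k | x) ∝ w_k f_k(x); normalise over all components.
Component likelihoods at x = 5 germinations out of 12:
  p_1 = C(12,5)·0.63^5·0.37^7 = 792·0.0992437·0.000949319 = 0.0746174
  p_2 = C(12,5)·0.69^5·0.31^7 = 792·0.156403·0.000275126 = 0.0340802
  p_3 = C(12,5)·0.92^5·0.08^7 = 792·0.659082·2.09715e-08 = 1.0947e-05
Prior × likelihood for each component:
  w_1·p_1 = 0.16 × 0.0746174 = 0.0119388
  w_2·p_2 = 0.06 × 0.0340802 = 0.00204481
  w_3·p_3 = 0.78 × 1.0947e-05 = 8.53864e-06
Evidence: 0.0119388 + 0.00204481 + 8.53864e-06 = 0.0139921
P(Supplier 2 | the observation) ≈ 0.146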